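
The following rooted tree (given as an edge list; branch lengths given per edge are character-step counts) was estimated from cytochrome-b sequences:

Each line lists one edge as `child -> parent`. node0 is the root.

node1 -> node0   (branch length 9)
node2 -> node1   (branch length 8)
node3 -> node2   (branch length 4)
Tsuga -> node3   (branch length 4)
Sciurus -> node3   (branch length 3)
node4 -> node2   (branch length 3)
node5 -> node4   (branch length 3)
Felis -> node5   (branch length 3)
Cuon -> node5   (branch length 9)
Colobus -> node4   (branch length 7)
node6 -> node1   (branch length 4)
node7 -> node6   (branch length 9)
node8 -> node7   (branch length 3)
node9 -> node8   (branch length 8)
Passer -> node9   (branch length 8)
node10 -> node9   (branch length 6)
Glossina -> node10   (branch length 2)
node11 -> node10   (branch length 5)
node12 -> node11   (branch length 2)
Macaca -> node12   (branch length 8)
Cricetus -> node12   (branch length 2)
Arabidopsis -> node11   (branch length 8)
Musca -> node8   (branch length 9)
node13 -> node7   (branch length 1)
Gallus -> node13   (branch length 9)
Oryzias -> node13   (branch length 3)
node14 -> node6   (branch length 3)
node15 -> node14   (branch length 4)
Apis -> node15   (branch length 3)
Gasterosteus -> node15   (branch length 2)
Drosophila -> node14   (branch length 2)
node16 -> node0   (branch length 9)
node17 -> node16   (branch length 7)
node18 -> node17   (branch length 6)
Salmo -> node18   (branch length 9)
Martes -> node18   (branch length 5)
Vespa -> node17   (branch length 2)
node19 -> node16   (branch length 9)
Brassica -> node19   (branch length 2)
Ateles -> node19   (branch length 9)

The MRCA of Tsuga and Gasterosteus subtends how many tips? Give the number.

16

The MRCA of Tsuga and Gasterosteus is the node subtending (((Tsuga,Sciurus),((Felis,Cuon),Colobus)),((((Passer,(Glossina,((Macaca,Cricetus),Arabidopsis))),Musca),(Gallus,Oryzias)),((Apis,Gasterosteus),Drosophila))).
That clade contains 16 terminal taxa: Apis, Arabidopsis, Colobus, Cricetus, Cuon, Drosophila, Felis, Gallus, Gasterosteus, Glossina, Macaca, Musca, Oryzias, Passer, Sciurus, Tsuga.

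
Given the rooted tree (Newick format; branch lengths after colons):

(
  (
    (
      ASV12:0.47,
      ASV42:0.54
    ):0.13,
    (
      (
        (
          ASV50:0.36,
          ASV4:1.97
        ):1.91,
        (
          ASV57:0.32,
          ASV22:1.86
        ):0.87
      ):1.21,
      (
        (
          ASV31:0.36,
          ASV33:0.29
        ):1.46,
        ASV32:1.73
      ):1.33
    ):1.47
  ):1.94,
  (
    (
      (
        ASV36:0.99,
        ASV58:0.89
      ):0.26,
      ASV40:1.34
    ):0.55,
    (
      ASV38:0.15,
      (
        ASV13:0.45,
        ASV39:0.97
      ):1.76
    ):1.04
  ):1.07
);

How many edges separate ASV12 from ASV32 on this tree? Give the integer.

The MRCA of ASV12 and ASV32 is the node subtending ((ASV12,ASV42),(((ASV50,ASV4),(ASV57,ASV22)),((ASV31,ASV33),ASV32))).
From ASV12 up to that node: 2 branches. From ASV32 up to the same node: 3 branches. Total: 2 + 3 = 5.

5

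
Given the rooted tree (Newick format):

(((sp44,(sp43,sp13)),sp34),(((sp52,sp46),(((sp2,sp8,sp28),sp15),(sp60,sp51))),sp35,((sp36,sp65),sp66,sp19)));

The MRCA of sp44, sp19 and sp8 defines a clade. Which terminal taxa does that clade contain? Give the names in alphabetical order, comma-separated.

sp13, sp15, sp19, sp2, sp28, sp34, sp35, sp36, sp43, sp44, sp46, sp51, sp52, sp60, sp65, sp66, sp8

Tracing sp44: it sits inside (sp44,(sp43,sp13)).
Tracing sp19: it sits inside ((sp36,sp65),sp66,sp19).
Tracing sp8: it sits inside (sp2,sp8,sp28).
The smallest clade enclosing all 3 is the whole tree (their MRCA is the root), so the answer is all 17 tips in alphabetical order.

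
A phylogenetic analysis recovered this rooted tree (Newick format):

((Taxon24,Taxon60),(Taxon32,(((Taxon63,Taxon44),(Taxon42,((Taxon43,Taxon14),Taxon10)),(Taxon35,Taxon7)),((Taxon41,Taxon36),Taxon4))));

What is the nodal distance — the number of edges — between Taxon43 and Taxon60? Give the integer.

The MRCA of Taxon43 and Taxon60 is the root of the tree.
From Taxon43 up to that node: 7 branches. From Taxon60 up to the same node: 2 branches. Total: 7 + 2 = 9.

9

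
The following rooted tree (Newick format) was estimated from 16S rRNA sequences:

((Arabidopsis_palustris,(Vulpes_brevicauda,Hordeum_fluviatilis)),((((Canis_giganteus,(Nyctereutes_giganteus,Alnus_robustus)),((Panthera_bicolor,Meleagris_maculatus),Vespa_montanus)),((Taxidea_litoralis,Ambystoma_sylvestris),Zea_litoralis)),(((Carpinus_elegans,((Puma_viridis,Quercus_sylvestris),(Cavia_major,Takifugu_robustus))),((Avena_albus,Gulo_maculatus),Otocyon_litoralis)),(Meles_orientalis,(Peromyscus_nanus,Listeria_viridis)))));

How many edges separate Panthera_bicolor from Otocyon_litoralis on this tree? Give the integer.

9

The MRCA of Panthera_bicolor and Otocyon_litoralis is the node subtending ((((Canis_giganteus,(Nyctereutes_giganteus,Alnus_robustus)),((Panthera_bicolor,Meleagris_maculatus),Vespa_montanus)),((Taxidea_litoralis,Ambystoma_sylvestris),Zea_litoralis)),(((Carpinus_elegans,((Puma_viridis,Quercus_sylvestris),(Cavia_major,Takifugu_robustus))),((Avena_albus,Gulo_maculatus),Otocyon_litoralis)),(Meles_orientalis,(Peromyscus_nanus,Listeria_viridis)))).
From Panthera_bicolor up to that node: 5 branches. From Otocyon_litoralis up to the same node: 4 branches. Total: 5 + 4 = 9.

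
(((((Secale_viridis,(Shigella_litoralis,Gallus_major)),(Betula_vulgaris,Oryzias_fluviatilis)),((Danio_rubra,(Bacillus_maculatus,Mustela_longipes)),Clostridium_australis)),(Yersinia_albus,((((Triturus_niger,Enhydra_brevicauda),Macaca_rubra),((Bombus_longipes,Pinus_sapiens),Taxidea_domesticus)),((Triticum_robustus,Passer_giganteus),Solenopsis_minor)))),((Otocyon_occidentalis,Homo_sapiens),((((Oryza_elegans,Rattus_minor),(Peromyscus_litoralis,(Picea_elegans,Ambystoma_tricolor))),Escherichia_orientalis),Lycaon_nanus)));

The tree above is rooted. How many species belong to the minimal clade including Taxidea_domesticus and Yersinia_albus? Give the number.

10

The MRCA of Taxidea_domesticus and Yersinia_albus is the node subtending (Yersinia_albus,((((Triturus_niger,Enhydra_brevicauda),Macaca_rubra),((Bombus_longipes,Pinus_sapiens),Taxidea_domesticus)),((Triticum_robustus,Passer_giganteus),Solenopsis_minor))).
That clade contains 10 terminal taxa: Bombus_longipes, Enhydra_brevicauda, Macaca_rubra, Passer_giganteus, Pinus_sapiens, Solenopsis_minor, Taxidea_domesticus, Triticum_robustus, Triturus_niger, Yersinia_albus.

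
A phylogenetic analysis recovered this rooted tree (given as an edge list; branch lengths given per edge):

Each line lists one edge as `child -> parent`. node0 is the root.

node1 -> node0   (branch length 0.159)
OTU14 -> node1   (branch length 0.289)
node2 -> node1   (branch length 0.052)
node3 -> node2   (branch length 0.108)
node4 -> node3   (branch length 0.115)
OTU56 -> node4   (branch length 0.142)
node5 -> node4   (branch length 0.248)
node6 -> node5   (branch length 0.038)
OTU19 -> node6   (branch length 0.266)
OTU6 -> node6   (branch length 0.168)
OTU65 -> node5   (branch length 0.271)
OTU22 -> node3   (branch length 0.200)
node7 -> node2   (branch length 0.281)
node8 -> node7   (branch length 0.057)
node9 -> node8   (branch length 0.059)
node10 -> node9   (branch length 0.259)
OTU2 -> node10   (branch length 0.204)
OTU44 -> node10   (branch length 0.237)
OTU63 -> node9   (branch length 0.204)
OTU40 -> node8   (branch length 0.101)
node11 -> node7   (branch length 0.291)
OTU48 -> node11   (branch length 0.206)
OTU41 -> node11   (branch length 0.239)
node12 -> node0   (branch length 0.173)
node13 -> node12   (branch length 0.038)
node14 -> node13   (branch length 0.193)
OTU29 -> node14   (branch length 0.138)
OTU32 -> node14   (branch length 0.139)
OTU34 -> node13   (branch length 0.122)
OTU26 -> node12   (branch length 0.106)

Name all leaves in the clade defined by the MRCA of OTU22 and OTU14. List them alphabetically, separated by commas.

OTU14, OTU19, OTU2, OTU22, OTU40, OTU41, OTU44, OTU48, OTU56, OTU6, OTU63, OTU65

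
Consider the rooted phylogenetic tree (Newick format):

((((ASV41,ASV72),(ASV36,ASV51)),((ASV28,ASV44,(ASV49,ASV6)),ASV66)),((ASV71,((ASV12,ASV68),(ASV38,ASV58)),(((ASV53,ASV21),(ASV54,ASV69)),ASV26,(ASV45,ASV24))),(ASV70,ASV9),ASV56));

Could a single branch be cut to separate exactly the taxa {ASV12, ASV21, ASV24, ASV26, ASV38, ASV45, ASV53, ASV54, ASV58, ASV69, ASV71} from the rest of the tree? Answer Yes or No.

No

The MRCA of the listed taxa subtends (ASV71,((ASV12,ASV68),(ASV38,ASV58)),(((ASV53,ASV21),(ASV54,ASV69)),ASV26,(ASV45,ASV24))).
That clade also contains ASV68, which is not in the proposed group, so the group is not monophyletic.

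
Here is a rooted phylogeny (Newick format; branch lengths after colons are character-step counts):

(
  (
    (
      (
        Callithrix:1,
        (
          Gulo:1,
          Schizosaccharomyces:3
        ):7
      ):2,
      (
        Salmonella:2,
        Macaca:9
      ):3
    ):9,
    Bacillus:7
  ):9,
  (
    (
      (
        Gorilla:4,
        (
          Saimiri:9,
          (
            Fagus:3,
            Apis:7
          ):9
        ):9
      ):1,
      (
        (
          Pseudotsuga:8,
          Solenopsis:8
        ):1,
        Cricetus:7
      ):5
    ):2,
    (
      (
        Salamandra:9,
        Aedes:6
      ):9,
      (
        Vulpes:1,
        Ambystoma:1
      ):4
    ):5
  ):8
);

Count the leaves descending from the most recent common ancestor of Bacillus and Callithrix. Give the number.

6

The MRCA of Bacillus and Callithrix is the node subtending (((Callithrix,(Gulo,Schizosaccharomyces)),(Salmonella,Macaca)),Bacillus).
That clade contains 6 terminal taxa: Bacillus, Callithrix, Gulo, Macaca, Salmonella, Schizosaccharomyces.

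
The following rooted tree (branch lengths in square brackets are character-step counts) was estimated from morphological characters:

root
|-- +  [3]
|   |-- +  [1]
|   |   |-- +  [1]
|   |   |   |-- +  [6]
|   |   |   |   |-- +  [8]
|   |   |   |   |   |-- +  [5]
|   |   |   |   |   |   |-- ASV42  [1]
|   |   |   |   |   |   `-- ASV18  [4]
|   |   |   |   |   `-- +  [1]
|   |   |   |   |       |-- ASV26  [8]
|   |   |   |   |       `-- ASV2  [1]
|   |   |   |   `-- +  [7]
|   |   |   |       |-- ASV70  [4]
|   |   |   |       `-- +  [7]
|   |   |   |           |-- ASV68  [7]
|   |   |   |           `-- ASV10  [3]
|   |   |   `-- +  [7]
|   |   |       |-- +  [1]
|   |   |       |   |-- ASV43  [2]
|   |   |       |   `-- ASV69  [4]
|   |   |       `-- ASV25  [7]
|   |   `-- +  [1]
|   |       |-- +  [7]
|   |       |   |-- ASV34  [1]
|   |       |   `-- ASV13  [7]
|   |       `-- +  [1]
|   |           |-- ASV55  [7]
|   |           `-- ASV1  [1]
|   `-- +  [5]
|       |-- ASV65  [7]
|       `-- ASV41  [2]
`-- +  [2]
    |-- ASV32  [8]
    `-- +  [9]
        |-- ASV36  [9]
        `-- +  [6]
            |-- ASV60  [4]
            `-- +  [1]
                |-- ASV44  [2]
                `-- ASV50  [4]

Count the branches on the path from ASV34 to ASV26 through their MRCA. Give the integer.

The MRCA of ASV34 and ASV26 is the node subtending (((((ASV42,ASV18),(ASV26,ASV2)),(ASV70,(ASV68,ASV10))),((ASV43,ASV69),ASV25)),((ASV34,ASV13),(ASV55,ASV1))).
From ASV34 up to that node: 3 branches. From ASV26 up to the same node: 5 branches. Total: 3 + 5 = 8.

8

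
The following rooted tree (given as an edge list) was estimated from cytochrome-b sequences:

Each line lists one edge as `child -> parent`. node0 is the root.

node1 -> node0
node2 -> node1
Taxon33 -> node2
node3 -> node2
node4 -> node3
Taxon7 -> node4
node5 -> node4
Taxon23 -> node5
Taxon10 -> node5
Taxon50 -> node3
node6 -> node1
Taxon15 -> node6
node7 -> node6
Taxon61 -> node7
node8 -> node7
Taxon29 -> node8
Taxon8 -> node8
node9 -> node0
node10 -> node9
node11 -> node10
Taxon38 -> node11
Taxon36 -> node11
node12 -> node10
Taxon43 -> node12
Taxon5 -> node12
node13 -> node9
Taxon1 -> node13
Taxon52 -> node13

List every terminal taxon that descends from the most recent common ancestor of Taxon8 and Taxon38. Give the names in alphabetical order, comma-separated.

Taxon1, Taxon10, Taxon15, Taxon23, Taxon29, Taxon33, Taxon36, Taxon38, Taxon43, Taxon5, Taxon50, Taxon52, Taxon61, Taxon7, Taxon8

Tracing Taxon8: it sits inside (Taxon29,Taxon8).
Tracing Taxon38: it sits inside (Taxon38,Taxon36).
The smallest clade enclosing both is the whole tree (their MRCA is the root), so the answer is all 15 tips in alphabetical order.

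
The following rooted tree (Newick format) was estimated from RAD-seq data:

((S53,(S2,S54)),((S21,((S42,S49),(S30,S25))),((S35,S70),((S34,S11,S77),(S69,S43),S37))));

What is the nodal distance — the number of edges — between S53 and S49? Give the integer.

The MRCA of S53 and S49 is the root of the tree.
From S53 up to that node: 2 branches. From S49 up to the same node: 5 branches. Total: 2 + 5 = 7.

7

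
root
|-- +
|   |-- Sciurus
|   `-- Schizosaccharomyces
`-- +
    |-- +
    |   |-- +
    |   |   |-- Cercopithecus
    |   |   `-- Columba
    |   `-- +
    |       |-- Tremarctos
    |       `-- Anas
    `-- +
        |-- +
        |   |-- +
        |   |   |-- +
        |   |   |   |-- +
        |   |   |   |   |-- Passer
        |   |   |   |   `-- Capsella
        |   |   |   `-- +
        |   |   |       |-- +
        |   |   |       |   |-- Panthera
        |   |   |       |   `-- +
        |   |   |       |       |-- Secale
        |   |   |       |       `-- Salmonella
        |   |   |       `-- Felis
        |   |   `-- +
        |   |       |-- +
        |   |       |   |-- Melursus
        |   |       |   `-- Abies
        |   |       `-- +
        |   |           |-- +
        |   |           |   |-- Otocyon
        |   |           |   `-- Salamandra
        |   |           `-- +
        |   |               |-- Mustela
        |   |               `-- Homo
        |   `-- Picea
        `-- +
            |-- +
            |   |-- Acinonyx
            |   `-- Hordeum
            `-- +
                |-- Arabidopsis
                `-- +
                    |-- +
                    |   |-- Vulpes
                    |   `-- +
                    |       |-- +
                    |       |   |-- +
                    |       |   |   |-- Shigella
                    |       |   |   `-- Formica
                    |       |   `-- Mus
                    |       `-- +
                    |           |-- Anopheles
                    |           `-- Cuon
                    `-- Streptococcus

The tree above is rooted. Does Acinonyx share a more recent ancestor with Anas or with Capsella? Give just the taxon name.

Capsella

The MRCA of Acinonyx and Capsella subtends (((((Passer,Capsella),((Panthera,(Secale,Salmonella)),Felis)),((Melursus,Abies),((Otocyon,Salamandra),(Mustela,Homo)))),Picea),((Acinonyx,Hordeum),(Arabidopsis,((Vulpes,(((Shigella,Formica),Mus),(Anopheles,Cuon))),Streptococcus)))) (23 taxa).
The MRCA of Acinonyx and Anas subtends (((Cercopithecus,Columba),(Tremarctos,Anas)),(((((Passer,Capsella),((Panthera,(Secale,Salmonella)),Felis)),((Melursus,Abies),((Otocyon,Salamandra),(Mustela,Homo)))),Picea),((Acinonyx,Hordeum),(Arabidopsis,((Vulpes,(((Shigella,Formica),Mus),(Anopheles,Cuon))),Streptococcus))))) (27 taxa).
The first is nested inside the second, so Acinonyx shares a more recent common ancestor with Capsella.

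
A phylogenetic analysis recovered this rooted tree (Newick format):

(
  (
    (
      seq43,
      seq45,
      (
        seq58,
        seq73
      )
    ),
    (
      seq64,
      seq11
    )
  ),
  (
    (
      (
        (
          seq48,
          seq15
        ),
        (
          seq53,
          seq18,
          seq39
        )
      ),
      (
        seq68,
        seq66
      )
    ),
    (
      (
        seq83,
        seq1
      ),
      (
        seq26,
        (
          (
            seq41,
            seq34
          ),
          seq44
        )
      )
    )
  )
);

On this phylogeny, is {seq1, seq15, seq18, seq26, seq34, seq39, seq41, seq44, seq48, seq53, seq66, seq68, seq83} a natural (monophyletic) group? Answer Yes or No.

Yes

The most recent common ancestor of these taxa subtends ((((seq48,seq15),(seq53,seq18,seq39)),(seq68,seq66)),((seq83,seq1),(seq26,((seq41,seq34),seq44)))).
That clade has exactly 13 tips — every listed taxon and nothing else — so the group is monophyletic.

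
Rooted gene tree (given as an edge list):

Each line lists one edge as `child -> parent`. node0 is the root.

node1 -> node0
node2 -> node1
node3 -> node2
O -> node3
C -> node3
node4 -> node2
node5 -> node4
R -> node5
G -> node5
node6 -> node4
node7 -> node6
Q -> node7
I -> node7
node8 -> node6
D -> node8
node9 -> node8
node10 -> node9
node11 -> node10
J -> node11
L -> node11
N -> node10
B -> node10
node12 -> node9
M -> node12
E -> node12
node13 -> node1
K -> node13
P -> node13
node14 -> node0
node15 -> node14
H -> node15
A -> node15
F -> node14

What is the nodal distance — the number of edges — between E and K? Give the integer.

9

The MRCA of E and K is the node subtending (((O,C),((R,G),((Q,I),(D,(((J,L),N,B),(M,E)))))),(K,P)).
From E up to that node: 7 branches. From K up to the same node: 2 branches. Total: 7 + 2 = 9.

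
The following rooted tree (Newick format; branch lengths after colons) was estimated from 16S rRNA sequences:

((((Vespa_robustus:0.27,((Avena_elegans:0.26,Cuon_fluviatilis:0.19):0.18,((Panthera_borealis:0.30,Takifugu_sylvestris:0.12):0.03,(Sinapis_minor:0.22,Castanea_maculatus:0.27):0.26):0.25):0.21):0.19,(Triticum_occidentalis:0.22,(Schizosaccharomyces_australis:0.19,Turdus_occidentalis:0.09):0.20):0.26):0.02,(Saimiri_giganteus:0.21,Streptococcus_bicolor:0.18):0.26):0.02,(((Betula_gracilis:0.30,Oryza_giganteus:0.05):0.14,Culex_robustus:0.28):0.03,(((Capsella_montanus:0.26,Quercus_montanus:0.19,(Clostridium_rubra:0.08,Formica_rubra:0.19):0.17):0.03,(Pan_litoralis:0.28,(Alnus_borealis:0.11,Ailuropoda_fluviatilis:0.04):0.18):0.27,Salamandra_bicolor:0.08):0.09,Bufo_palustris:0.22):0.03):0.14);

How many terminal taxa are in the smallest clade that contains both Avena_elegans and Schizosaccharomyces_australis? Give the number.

The MRCA of Avena_elegans and Schizosaccharomyces_australis is the node subtending ((Vespa_robustus,((Avena_elegans,Cuon_fluviatilis),((Panthera_borealis,Takifugu_sylvestris),(Sinapis_minor,Castanea_maculatus)))),(Triticum_occidentalis,(Schizosaccharomyces_australis,Turdus_occidentalis))).
That clade contains 10 terminal taxa: Avena_elegans, Castanea_maculatus, Cuon_fluviatilis, Panthera_borealis, Schizosaccharomyces_australis, Sinapis_minor, Takifugu_sylvestris, Triticum_occidentalis, Turdus_occidentalis, Vespa_robustus.

10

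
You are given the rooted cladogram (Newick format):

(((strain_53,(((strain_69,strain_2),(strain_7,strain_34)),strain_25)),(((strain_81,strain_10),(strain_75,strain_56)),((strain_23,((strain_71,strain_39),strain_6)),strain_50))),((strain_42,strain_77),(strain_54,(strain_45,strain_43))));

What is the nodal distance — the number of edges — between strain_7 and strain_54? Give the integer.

9

The MRCA of strain_7 and strain_54 is the root of the tree.
From strain_7 up to that node: 6 branches. From strain_54 up to the same node: 3 branches. Total: 6 + 3 = 9.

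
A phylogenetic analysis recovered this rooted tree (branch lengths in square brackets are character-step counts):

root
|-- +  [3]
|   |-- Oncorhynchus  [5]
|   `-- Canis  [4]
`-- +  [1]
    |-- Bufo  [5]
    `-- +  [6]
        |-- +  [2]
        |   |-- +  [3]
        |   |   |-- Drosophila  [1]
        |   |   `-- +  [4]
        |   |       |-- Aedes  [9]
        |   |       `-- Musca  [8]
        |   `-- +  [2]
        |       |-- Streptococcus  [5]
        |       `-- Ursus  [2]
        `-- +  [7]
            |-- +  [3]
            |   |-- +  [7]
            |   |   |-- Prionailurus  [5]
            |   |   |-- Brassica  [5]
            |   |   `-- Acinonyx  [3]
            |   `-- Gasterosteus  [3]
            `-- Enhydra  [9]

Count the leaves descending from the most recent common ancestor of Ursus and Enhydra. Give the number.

The MRCA of Ursus and Enhydra is the node subtending (((Drosophila,(Aedes,Musca)),(Streptococcus,Ursus)),(((Prionailurus,Brassica,Acinonyx),Gasterosteus),Enhydra)).
That clade contains 10 terminal taxa: Acinonyx, Aedes, Brassica, Drosophila, Enhydra, Gasterosteus, Musca, Prionailurus, Streptococcus, Ursus.

10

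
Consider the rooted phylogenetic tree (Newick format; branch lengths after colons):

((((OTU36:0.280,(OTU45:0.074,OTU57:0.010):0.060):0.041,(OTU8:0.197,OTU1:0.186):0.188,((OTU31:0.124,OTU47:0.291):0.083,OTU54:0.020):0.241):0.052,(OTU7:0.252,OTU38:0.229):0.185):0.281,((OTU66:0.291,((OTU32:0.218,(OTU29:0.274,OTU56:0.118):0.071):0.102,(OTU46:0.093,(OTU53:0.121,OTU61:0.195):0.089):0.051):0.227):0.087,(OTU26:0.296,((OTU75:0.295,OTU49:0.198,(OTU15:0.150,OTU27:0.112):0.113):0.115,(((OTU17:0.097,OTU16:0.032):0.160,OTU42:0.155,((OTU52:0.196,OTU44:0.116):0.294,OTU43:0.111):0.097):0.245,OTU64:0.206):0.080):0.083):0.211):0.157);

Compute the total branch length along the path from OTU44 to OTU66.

1.504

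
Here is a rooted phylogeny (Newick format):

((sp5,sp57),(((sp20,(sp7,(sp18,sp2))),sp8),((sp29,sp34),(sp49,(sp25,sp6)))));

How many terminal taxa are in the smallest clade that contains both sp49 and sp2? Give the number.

The MRCA of sp49 and sp2 is the node subtending (((sp20,(sp7,(sp18,sp2))),sp8),((sp29,sp34),(sp49,(sp25,sp6)))).
That clade contains 10 terminal taxa: sp18, sp2, sp20, sp25, sp29, sp34, sp49, sp6, sp7, sp8.

10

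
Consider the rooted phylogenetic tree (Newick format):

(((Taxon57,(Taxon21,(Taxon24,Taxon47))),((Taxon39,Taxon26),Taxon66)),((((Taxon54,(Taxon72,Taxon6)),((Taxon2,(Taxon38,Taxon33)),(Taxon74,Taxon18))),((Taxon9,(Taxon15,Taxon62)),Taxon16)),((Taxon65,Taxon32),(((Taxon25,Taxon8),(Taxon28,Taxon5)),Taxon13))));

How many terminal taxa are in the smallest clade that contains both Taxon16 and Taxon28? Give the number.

19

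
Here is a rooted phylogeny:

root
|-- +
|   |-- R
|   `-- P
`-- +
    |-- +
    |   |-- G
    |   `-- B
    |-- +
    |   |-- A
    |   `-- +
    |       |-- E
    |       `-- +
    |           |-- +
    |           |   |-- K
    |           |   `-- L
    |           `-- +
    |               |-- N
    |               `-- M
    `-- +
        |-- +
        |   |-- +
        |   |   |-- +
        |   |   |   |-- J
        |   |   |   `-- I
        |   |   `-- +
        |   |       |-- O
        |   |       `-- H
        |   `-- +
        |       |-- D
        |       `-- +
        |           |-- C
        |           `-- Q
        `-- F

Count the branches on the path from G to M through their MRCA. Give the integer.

7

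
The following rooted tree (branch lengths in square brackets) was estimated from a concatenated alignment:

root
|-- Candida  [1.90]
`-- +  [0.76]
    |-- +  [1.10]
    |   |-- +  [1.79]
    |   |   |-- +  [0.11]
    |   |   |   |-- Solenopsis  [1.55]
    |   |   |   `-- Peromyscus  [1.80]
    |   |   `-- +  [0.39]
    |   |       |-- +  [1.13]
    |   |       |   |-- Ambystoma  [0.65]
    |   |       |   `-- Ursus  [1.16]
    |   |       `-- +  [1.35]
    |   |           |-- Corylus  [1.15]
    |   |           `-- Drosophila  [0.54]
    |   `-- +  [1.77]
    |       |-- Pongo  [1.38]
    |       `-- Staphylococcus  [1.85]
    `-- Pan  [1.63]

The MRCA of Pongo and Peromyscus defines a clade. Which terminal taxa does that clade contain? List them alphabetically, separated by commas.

Tracing Pongo: it sits inside (Pongo,Staphylococcus).
Tracing Peromyscus: it sits inside (Solenopsis,Peromyscus).
The smallest clade enclosing both is (((Solenopsis,Peromyscus),((Ambystoma,Ursus),(Corylus,Drosophila))),(Pongo,Staphylococcus)); the answer is its 8 terminal taxa in alphabetical order.

Ambystoma, Corylus, Drosophila, Peromyscus, Pongo, Solenopsis, Staphylococcus, Ursus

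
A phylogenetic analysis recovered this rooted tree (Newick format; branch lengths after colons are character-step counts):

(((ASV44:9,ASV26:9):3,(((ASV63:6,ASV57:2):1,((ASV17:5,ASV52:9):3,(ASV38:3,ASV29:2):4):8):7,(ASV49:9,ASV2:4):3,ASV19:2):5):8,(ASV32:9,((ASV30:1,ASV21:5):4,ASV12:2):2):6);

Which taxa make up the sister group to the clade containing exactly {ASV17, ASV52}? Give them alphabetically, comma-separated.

The clade containing exactly {ASV17, ASV52} attaches to the tree at the node subtending ((ASV17,ASV52),(ASV38,ASV29)).
The other lineage descending from that same node — the sister group — is (ASV38,ASV29); its 2 tips in alphabetical order are the answer.

ASV29, ASV38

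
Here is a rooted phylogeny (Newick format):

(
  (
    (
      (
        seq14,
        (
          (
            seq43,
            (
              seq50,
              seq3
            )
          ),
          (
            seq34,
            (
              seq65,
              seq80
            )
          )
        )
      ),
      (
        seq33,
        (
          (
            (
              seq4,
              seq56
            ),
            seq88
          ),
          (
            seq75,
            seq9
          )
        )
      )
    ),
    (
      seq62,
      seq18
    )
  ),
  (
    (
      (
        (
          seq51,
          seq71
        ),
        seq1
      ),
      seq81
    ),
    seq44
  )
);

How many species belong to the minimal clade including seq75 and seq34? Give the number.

The MRCA of seq75 and seq34 is the node subtending ((seq14,((seq43,(seq50,seq3)),(seq34,(seq65,seq80)))),(seq33,(((seq4,seq56),seq88),(seq75,seq9)))).
That clade contains 13 terminal taxa: seq14, seq3, seq33, seq34, seq4, seq43, seq50, seq56, seq65, seq75, seq80, seq88, seq9.

13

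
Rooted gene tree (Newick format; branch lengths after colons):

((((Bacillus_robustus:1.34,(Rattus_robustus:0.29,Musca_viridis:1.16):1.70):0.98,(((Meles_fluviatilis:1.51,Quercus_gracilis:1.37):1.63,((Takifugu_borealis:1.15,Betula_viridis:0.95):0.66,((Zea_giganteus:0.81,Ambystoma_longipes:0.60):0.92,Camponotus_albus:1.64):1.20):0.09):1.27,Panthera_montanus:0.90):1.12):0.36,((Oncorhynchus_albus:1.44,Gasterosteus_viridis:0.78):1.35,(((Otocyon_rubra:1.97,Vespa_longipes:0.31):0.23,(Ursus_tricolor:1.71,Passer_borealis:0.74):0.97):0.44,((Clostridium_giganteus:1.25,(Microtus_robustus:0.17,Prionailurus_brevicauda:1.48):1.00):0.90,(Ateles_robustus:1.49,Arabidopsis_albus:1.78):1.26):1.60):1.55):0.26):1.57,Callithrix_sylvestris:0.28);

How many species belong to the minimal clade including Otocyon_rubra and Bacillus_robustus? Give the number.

22

The MRCA of Otocyon_rubra and Bacillus_robustus is the node subtending (((Bacillus_robustus,(Rattus_robustus,Musca_viridis)),(((Meles_fluviatilis,Quercus_gracilis),((Takifugu_borealis,Betula_viridis),((Zea_giganteus,Ambystoma_longipes),Camponotus_albus))),Panthera_montanus)),((Oncorhynchus_albus,Gasterosteus_viridis),(((Otocyon_rubra,Vespa_longipes),(Ursus_tricolor,Passer_borealis)),((Clostridium_giganteus,(Microtus_robustus,Prionailurus_brevicauda)),(Ateles_robustus,Arabidopsis_albus))))).
That clade contains 22 terminal taxa: Ambystoma_longipes, Arabidopsis_albus, Ateles_robustus, Bacillus_robustus, Betula_viridis, Camponotus_albus, Clostridium_giganteus, Gasterosteus_viridis, Meles_fluviatilis, Microtus_robustus, Musca_viridis, Oncorhynchus_albus, Otocyon_rubra, Panthera_montanus, Passer_borealis, Prionailurus_brevicauda, Quercus_gracilis, Rattus_robustus, Takifugu_borealis, Ursus_tricolor, Vespa_longipes, Zea_giganteus.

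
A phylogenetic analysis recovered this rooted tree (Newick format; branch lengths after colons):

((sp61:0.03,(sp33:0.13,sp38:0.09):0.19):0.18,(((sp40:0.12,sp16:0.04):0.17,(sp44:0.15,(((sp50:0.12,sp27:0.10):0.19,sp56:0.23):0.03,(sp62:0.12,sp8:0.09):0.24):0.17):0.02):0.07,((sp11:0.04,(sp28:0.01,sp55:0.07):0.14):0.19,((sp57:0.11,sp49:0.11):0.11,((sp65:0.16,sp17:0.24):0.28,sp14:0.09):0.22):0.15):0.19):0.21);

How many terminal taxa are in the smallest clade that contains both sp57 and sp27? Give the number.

16

The MRCA of sp57 and sp27 is the node subtending (((sp40,sp16),(sp44,(((sp50,sp27),sp56),(sp62,sp8)))),((sp11,(sp28,sp55)),((sp57,sp49),((sp65,sp17),sp14)))).
That clade contains 16 terminal taxa: sp11, sp14, sp16, sp17, sp27, sp28, sp40, sp44, sp49, sp50, sp55, sp56, sp57, sp62, sp65, sp8.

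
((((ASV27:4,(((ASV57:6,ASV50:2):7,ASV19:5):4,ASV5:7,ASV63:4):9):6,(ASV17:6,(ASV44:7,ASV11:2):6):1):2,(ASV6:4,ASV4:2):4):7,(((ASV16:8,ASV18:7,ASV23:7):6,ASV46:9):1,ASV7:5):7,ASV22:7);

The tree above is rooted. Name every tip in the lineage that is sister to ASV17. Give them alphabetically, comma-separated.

ASV11, ASV44

ASV17 attaches to the tree at the node subtending (ASV17,(ASV44,ASV11)).
The other lineage descending from that same node — the sister group — is (ASV44,ASV11); its 2 tips in alphabetical order are the answer.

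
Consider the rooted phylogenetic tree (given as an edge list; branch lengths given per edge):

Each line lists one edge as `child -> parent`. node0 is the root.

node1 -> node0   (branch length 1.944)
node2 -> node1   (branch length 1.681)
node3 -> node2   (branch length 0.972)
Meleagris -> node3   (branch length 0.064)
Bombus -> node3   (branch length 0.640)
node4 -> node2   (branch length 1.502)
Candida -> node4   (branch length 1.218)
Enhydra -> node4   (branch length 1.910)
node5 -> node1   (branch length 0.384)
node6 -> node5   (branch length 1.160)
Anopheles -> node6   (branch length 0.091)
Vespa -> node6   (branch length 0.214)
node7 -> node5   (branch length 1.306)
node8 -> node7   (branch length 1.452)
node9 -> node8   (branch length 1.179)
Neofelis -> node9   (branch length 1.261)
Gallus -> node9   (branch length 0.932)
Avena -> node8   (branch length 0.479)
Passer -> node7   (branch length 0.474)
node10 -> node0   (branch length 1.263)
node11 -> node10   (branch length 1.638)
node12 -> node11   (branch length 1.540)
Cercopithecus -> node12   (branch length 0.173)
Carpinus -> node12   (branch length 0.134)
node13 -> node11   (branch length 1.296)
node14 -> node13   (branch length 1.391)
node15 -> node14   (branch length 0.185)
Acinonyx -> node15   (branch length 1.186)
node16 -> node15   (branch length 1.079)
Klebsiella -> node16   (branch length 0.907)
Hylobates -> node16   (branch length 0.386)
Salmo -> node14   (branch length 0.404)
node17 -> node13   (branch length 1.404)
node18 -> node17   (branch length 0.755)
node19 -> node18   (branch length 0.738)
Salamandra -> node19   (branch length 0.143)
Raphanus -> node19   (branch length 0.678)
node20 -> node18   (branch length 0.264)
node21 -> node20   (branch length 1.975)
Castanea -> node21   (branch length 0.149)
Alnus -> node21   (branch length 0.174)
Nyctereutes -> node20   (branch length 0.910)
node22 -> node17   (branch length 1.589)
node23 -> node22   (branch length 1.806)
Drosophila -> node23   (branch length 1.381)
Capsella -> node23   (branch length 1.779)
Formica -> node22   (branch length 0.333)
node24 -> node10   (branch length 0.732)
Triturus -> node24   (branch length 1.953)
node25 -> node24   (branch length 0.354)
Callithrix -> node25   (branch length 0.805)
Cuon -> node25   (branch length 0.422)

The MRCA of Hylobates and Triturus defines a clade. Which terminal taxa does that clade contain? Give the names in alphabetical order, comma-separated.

Tracing Hylobates: it sits inside (Klebsiella,Hylobates).
Tracing Triturus: it sits inside (Triturus,(Callithrix,Cuon)).
The smallest clade enclosing both is (((Cercopithecus,Carpinus),(((Acinonyx,(Klebsiella,Hylobates)),Salmo),(((Salamandra,Raphanus),((Castanea,Alnus),Nyctereutes)),((Drosophila,Capsella),Formica)))),(Triturus,(Callithrix,Cuon))); the answer is its 17 terminal taxa in alphabetical order.

Acinonyx, Alnus, Callithrix, Capsella, Carpinus, Castanea, Cercopithecus, Cuon, Drosophila, Formica, Hylobates, Klebsiella, Nyctereutes, Raphanus, Salamandra, Salmo, Triturus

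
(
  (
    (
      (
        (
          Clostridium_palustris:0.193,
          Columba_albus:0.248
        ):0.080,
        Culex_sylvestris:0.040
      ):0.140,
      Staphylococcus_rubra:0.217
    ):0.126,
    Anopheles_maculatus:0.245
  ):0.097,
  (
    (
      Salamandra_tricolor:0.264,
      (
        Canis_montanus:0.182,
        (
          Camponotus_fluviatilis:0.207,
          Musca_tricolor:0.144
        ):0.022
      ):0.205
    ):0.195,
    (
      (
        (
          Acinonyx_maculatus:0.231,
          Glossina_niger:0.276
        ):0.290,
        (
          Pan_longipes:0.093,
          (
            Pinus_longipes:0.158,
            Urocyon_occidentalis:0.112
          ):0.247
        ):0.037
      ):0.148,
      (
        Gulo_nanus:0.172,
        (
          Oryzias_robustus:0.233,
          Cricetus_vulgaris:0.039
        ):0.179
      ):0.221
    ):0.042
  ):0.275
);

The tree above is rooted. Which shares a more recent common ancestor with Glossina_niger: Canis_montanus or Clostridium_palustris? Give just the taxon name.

Canis_montanus

The MRCA of Glossina_niger and Canis_montanus subtends ((Salamandra_tricolor,(Canis_montanus,(Camponotus_fluviatilis,Musca_tricolor))),(((Acinonyx_maculatus,Glossina_niger),(Pan_longipes,(Pinus_longipes,Urocyon_occidentalis))),(Gulo_nanus,(Oryzias_robustus,Cricetus_vulgaris)))) (12 taxa).
The MRCA of Glossina_niger and Clostridium_palustris is the root, subtending the entire tree (17 taxa).
The first is nested inside the second, so Glossina_niger shares a more recent common ancestor with Canis_montanus.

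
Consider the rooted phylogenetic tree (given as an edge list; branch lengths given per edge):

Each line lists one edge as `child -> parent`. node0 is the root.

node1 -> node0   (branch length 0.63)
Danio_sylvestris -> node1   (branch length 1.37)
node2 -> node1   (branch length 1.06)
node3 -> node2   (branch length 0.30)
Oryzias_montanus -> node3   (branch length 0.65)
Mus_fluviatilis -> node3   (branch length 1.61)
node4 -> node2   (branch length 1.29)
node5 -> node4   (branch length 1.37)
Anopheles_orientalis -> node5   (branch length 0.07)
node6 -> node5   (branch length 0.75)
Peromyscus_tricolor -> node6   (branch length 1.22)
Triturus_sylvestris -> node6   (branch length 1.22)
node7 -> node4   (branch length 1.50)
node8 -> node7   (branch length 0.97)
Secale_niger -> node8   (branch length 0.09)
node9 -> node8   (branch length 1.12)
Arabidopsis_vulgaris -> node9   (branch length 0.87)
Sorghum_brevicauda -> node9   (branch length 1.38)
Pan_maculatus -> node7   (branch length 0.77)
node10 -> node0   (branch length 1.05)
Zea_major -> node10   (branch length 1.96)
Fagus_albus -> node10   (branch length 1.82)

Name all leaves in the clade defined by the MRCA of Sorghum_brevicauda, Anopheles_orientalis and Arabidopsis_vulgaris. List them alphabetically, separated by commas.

Tracing Sorghum_brevicauda: it sits inside (Arabidopsis_vulgaris,Sorghum_brevicauda).
Tracing Anopheles_orientalis: it sits inside (Anopheles_orientalis,(Peromyscus_tricolor,Triturus_sylvestris)).
Tracing Arabidopsis_vulgaris: it sits inside (Arabidopsis_vulgaris,Sorghum_brevicauda).
The smallest clade enclosing all 3 is ((Anopheles_orientalis,(Peromyscus_tricolor,Triturus_sylvestris)),((Secale_niger,(Arabidopsis_vulgaris,Sorghum_brevicauda)),Pan_maculatus)); the answer is its 7 terminal taxa in alphabetical order.

Anopheles_orientalis, Arabidopsis_vulgaris, Pan_maculatus, Peromyscus_tricolor, Secale_niger, Sorghum_brevicauda, Triturus_sylvestris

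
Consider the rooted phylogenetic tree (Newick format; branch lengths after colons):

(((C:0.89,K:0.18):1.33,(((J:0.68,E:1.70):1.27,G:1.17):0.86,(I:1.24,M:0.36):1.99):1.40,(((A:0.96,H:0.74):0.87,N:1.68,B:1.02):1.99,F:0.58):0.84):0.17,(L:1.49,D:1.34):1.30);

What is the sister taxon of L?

D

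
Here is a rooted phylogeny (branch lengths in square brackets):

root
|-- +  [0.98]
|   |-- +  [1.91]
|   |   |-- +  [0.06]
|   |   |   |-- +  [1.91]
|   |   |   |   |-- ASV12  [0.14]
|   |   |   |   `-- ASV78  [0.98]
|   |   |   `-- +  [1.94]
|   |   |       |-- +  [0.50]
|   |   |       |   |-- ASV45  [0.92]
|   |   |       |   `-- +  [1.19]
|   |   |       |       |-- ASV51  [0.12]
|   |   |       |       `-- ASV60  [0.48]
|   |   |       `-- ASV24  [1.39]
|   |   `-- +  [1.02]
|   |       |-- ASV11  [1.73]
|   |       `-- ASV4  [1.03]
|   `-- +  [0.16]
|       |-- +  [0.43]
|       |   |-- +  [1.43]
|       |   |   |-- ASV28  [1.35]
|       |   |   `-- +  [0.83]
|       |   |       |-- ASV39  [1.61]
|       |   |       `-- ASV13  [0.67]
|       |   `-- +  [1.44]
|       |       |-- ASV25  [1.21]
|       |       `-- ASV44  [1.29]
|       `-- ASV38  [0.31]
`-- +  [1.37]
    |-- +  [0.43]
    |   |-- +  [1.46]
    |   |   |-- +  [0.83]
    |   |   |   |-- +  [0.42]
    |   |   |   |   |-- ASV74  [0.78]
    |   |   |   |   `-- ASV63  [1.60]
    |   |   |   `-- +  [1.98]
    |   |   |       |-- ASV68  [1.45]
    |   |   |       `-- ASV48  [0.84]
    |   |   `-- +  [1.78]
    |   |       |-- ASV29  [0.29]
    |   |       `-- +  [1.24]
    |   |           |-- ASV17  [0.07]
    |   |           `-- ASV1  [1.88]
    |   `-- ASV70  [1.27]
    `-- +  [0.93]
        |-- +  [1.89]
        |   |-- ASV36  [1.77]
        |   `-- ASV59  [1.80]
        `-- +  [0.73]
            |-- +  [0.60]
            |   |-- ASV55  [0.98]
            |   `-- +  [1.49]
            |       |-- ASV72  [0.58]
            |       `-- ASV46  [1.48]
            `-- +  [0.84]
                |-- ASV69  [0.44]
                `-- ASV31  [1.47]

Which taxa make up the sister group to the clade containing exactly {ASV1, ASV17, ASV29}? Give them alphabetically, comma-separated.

ASV48, ASV63, ASV68, ASV74

The clade containing exactly {ASV1, ASV17, ASV29} attaches to the tree at the node subtending (((ASV74,ASV63),(ASV68,ASV48)),(ASV29,(ASV17,ASV1))).
The other lineage descending from that same node — the sister group — is ((ASV74,ASV63),(ASV68,ASV48)); its 4 tips in alphabetical order are the answer.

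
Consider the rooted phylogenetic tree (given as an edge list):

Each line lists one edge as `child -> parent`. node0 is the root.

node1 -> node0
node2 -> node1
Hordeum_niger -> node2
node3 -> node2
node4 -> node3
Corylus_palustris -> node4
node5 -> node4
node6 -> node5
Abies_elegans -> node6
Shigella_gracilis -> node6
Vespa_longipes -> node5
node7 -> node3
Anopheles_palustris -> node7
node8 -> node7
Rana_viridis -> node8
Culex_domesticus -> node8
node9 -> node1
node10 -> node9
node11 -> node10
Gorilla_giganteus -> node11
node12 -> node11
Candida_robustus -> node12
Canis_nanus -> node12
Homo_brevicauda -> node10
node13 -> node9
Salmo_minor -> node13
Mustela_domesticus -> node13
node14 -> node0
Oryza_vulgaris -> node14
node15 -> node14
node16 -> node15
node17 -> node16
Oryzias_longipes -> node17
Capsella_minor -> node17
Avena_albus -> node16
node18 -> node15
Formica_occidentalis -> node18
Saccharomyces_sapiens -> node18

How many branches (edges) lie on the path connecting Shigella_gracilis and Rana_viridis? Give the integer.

The MRCA of Shigella_gracilis and Rana_viridis is the node subtending ((Corylus_palustris,((Abies_elegans,Shigella_gracilis),Vespa_longipes)),(Anopheles_palustris,(Rana_viridis,Culex_domesticus))).
From Shigella_gracilis up to that node: 4 branches. From Rana_viridis up to the same node: 3 branches. Total: 4 + 3 = 7.

7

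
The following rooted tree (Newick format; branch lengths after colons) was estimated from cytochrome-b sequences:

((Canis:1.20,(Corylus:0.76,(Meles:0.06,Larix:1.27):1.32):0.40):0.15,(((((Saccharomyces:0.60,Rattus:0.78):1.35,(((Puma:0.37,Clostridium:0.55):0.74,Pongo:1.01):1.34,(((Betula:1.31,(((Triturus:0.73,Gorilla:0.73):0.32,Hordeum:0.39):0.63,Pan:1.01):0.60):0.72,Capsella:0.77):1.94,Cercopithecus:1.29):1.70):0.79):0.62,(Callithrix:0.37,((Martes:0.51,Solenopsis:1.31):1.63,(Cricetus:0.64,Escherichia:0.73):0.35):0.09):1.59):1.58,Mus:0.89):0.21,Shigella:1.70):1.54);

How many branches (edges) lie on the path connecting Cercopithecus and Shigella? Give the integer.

The MRCA of Cercopithecus and Shigella is the node subtending (((((Saccharomyces,Rattus),(((Puma,Clostridium),Pongo),(((Betula,(((Triturus,Gorilla),Hordeum),Pan)),Capsella),Cercopithecus))),(Callithrix,((Martes,Solenopsis),(Cricetus,Escherichia)))),Mus),Shigella).
From Cercopithecus up to that node: 6 branches. From Shigella up to the same node: 1 branch. Total: 6 + 1 = 7.

7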